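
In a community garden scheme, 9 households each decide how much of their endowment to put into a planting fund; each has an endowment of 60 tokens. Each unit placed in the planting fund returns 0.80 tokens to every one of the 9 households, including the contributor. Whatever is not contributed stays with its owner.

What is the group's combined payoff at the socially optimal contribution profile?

Each contributed unit returns 7.200 to the group as a whole (0.80 to each of 9 players), which exceeds 1, so the social optimum is full contribution: group total = 7.200 × 540 = 3888.00.

3888.00 tokens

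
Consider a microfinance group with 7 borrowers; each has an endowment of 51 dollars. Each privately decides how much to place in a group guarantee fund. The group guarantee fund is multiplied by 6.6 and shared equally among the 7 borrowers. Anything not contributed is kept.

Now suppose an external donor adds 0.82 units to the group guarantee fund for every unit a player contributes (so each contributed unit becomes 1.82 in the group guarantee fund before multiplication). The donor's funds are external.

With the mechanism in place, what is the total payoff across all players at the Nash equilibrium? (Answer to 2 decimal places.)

With the mechanism, a contributed unit returns 6.6 × 1.82 / 7 = 1.7160 per unit of net cost to the contributor — now above 1 — so contributing fully is weakly dominant for every player.
At the Nash equilibrium everyone contributes 51. Group total payoff = 6.6 × 1.82 × 357 = 4288.28.

4288.28 dollars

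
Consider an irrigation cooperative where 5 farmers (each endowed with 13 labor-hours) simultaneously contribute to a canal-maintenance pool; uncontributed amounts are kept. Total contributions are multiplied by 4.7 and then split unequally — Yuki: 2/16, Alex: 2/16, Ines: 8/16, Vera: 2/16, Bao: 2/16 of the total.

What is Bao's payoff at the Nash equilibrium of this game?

20.64 labor-hours

For player j, contributing a unit is worthwhile iff 4.7 × (j's share) ≥ 1, i.e. iff j's share is at least 0.2128.
The only share above 0.2128 is Ines's 8/16, contributing 13; the remaining 4 contribute 0. Total contributed: 13.
Bao keeps 13 and receives 4.7 × 13 × 2/16 = 7.64 from the canal-maintenance pool, for a payoff of 20.64.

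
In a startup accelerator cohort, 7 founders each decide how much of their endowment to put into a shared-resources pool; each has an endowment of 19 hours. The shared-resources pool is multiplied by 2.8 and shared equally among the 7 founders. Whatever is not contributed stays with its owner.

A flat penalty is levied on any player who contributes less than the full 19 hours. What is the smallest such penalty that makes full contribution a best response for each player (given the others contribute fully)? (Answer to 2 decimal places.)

Given the others contribute fully, the best deviation is to contribute 0 (any partial contribution still incurs the fine and gives up units whose private return 0.4000 is below 1).
Deviating from 19 to 0 saves 19 hours but forfeits the deviator's share of the drop in the shared-resources pool: 2.8/7 × 19 = 7.60.
So the deviation gain is 19 − 7.60 = 11.40, and the fine must be at least 11.40 hours to wipe it out.

11.40 hours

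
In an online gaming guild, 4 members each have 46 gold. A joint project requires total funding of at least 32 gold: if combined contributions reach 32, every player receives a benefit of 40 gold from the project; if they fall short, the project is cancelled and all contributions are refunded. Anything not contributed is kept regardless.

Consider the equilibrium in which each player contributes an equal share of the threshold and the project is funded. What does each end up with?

78 gold

Equal share of the threshold: 32/4 = 8.
At this profile no one gains by cutting their contribution: any cut drops the total below 32, the project is cancelled, contributions are refunded, and the deviator ends with 46, which is less than 46 − 8 + 40 = 78. Contributing more than 8 just wastes the excess. So contributing exactly 8 is a best response.
Each player's payoff: 46 − 8 + 40 = 78.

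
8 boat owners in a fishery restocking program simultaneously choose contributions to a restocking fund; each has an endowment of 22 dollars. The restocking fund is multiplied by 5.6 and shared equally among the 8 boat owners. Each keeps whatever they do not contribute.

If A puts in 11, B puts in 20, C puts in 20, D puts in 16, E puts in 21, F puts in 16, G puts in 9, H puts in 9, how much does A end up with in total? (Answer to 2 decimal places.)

Total contributed: 11 + 20 + 20 + 16 + 21 + 16 + 9 + 9 = 122.
Each receives 5.6 × 122 / 8 = 85.40 from the restocking fund.
A keeps 22 − 11 = 11, so A's payoff is 11 + 85.40 = 96.40.

96.40 dollars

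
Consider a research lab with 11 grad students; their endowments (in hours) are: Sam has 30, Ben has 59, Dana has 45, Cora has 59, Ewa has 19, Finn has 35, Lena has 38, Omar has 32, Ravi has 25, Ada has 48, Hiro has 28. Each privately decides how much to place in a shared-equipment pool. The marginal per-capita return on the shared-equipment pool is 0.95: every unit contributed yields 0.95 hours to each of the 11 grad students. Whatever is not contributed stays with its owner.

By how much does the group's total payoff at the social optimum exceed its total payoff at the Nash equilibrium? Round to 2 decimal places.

The private return per contributed unit is 0.95 < 1 for everyone, so the Nash equilibrium is zero contribution and the group total is Σ E_j = 30 + 59 + 45 + 59 + 19 + 35 + 38 + 32 + 25 + 48 + 28 = 418.
Each contributed unit returns 10.450 to the group, so the social optimum is full contribution by everyone: group total = 10.450 × 418 = 4368.10.
Efficiency loss = (10.450 − 1) × 418 = 3950.10.

3950.10 hours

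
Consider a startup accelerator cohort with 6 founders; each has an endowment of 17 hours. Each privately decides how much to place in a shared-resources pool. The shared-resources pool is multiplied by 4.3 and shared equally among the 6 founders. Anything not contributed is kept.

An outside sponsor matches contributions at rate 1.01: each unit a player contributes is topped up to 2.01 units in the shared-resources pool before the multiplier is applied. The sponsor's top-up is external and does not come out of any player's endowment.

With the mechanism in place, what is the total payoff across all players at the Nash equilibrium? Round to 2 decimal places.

881.59 hours

The effective private return per unit is now 4.3 × 2.01 / 6 = 1.4405 > 1, so every player's dominant strategy flips to full contribution.
So the Nash equilibrium is full contribution by all 6; the group earns 4.3 × 2.01 × 102 = 881.59.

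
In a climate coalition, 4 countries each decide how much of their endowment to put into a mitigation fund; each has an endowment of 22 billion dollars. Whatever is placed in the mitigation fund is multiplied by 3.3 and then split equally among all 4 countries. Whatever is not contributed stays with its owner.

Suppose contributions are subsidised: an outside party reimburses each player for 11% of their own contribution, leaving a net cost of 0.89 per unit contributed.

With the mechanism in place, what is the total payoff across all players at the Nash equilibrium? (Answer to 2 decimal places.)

The effective private return is (3.3/4) / 0.89 = 0.9270, which is still under 1, so the mechanism doesn't change anyone's dominant strategy: zero contribution.
At the Nash equilibrium no one contributes; group total payoff = 4 × 22 = 88.

88.00 billion dollars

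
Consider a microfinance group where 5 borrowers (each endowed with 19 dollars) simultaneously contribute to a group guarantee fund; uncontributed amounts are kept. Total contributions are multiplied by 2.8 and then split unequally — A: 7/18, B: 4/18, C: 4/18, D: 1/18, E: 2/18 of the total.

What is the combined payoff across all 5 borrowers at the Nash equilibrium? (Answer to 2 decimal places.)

129.20 dollars

A player with share s gets back 2.8·s per unit contributed, so full contribution is dominant for anyone with s > 1/2.8 = 0.3571 and zero contribution is dominant for anyone below.
A alone (share 7/18) is above the threshold, contributing 19; the remaining 4 contribute 0. Total contributed: 19.
The group guarantee fund pays out 2.8 × 19 = 53.20 in total (split across the unequal shares, but the aggregate is all that matters for the group sum).
The 4 free-riders keep 19 each, adding 76. Group total = 76 + 53.20 = 129.20.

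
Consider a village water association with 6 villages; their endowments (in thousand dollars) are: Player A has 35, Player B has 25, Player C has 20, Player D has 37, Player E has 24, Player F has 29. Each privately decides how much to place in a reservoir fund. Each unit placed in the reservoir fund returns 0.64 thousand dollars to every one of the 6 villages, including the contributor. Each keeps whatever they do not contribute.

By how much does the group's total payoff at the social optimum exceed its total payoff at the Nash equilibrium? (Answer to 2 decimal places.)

The private return per contributed unit is 0.64 < 1 for everyone, so the Nash equilibrium is zero contribution and the group total is Σ E_j = 35 + 25 + 20 + 37 + 24 + 29 = 170.
Each contributed unit returns 3.840 to the group, so the social optimum is full contribution by everyone: group total = 3.840 × 170 = 652.80.
Efficiency loss = (3.840 − 1) × 170 = 482.80.

482.80 thousand dollars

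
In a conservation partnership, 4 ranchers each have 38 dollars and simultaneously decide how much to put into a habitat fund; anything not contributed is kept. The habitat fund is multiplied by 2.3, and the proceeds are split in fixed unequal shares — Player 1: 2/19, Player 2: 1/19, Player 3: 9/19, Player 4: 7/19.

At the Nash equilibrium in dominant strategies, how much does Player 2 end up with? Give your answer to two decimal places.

For player j, contributing a unit is worthwhile iff 2.3 × (j's share) ≥ 1, i.e. iff j's share is at least 0.4348.
The only share above 0.4348 is Player 3's 9/19, contributing 38; the remaining 3 contribute 0. Total contributed: 38.
Player 2 keeps 38 and receives 2.3 × 38 × 1/19 = 4.60 from the habitat fund, for a payoff of 42.60.

42.60 dollars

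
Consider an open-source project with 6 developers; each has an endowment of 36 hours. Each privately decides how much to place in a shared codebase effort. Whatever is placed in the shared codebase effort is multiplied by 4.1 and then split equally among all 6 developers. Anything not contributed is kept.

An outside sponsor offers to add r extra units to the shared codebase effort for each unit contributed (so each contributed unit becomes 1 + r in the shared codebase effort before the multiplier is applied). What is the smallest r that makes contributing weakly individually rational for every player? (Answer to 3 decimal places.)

0.463

With matching at rate r, one contributed unit becomes (1 + r) in the shared codebase effort and returns 4.1 × (1 + r) / 6 to the contributor.
Setting this equal to 1: 1 + r = 6/4.1 = 1.4634.
So the minimum matching rate is r = 1.4634 − 1 = 0.463.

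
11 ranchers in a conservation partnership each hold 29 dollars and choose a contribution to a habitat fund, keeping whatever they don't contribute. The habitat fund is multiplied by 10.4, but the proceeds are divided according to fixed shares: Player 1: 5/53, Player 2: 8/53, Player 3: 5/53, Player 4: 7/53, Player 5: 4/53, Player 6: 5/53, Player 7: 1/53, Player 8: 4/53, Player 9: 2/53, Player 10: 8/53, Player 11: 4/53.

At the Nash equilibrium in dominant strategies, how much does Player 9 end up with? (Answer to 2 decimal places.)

63.14 dollars

A player with share s gets back 10.4·s per unit contributed, so full contribution is dominant for anyone with s > 1/10.4 = 0.0962 and zero contribution is dominant for anyone below.
Player 2, Player 4 and Player 10 are above the threshold, contributing 29 each; the remaining 8 contribute 0. Total contributed: 87.
Player 9 keeps 29 and receives 10.4 × 87 × 2/53 = 34.14 from the habitat fund, for a payoff of 63.14.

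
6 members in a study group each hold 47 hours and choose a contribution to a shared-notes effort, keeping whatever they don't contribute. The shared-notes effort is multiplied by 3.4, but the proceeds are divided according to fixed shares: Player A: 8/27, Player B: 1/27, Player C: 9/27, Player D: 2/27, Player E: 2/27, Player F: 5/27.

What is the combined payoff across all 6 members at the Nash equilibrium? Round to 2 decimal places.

Player j's private return per contributed unit is 3.4 × (j's share). Contributing is weakly dominant for j when that share is at least 1/3.4 = 0.2941, and contributing 0 is dominant otherwise.
Player A and Player C are above the threshold, contributing 47 each; the remaining 4 contribute 0. Total contributed: 94.
The shared-notes effort pays out 3.4 × 94 = 319.60 in total (split across the unequal shares, but the aggregate is all that matters for the group sum).
The 4 free-riders keep 47 each, adding 188. Group total = 188 + 319.60 = 507.60.

507.60 hours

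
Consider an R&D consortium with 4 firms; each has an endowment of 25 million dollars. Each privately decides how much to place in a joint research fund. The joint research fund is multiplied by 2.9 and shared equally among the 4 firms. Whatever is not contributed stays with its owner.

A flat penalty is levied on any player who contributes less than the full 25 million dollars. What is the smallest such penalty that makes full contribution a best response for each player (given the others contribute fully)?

Given the others contribute fully, the best deviation is to contribute 0 (any partial contribution still incurs the fine and gives up units whose private return 0.7250 is below 1).
Deviating from 25 to 0 saves 25 million dollars but forfeits the deviator's share of the drop in the joint research fund: 2.9/4 × 25 = 18.12.
So the deviation gain is 25 − 18.12 = 6.88, and the fine must be at least 6.88 million dollars to wipe it out.

6.88 million dollars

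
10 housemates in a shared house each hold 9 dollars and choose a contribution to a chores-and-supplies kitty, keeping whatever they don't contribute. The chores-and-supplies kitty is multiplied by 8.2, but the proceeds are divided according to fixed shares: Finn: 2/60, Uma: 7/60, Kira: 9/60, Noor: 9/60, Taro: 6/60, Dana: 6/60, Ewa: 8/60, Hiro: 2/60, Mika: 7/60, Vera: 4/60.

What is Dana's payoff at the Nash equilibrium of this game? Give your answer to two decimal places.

31.14 dollars

For player j, contributing a unit is worthwhile iff 8.2 × (j's share) ≥ 1, i.e. iff j's share is at least 0.1220.
Kira, Noor and Ewa are above the threshold, contributing 9 each; the remaining 7 contribute 0. Total contributed: 27.
Dana keeps 9 and receives 8.2 × 27 × 6/60 = 22.14 from the chores-and-supplies kitty, for a payoff of 31.14.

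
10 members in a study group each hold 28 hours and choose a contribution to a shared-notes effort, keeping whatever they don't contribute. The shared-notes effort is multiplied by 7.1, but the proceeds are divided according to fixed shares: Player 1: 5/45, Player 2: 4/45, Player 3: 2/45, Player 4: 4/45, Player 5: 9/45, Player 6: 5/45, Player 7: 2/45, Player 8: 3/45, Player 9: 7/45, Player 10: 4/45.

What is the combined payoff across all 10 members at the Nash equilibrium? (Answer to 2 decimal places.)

621.60 hours

For player j, contributing a unit is worthwhile iff 7.1 × (j's share) ≥ 1, i.e. iff j's share is at least 0.1408.
The shares above 0.1408 belong to Player 5 and Player 9, contributing 28 each; the remaining 8 contribute 0. Total contributed: 56.
The shared-notes effort pays out 7.1 × 56 = 397.60 in total (split across the unequal shares, but the aggregate is all that matters for the group sum).
The 8 free-riders keep 28 each, adding 224. Group total = 224 + 397.60 = 621.60.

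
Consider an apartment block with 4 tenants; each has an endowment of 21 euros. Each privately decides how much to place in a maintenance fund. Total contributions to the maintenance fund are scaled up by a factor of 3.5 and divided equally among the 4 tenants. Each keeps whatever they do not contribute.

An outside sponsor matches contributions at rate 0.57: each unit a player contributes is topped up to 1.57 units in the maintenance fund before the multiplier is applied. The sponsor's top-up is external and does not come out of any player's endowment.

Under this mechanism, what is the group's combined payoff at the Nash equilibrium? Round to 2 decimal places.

461.58 euros

Under the mechanism each unit contributed yields 3.5 × 1.57 / 4 = 1.3738 back to its contributor per unit of net cost, which exceeds 1, making full contribution the dominant choice for everyone.
So the Nash equilibrium is full contribution by all 4; the group earns 3.5 × 1.57 × 84 = 461.58.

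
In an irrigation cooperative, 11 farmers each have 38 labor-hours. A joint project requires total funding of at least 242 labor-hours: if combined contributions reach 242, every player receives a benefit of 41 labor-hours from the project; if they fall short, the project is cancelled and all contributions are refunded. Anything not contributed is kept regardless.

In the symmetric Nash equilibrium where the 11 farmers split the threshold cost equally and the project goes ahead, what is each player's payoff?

57 labor-hours

Equal share of the threshold: 242/11 = 22.
At this profile no one gains by cutting their contribution: any cut drops the total below 242, the project is cancelled, contributions are refunded, and the deviator ends with 38, which is less than 38 − 22 + 41 = 57. Contributing more than 22 just wastes the excess. So contributing exactly 22 is a best response.
Each player's payoff: 38 − 22 + 41 = 57.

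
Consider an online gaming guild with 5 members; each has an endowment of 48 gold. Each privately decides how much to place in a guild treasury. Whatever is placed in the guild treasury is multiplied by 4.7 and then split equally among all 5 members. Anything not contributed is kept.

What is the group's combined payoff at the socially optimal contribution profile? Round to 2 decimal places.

1128.00 gold

Each contributed unit returns 4.700 to the group as a whole (0.9400 to each of 5 players), which exceeds 1, so the social optimum is full contribution: group total = 4.700 × 240 = 1128.00.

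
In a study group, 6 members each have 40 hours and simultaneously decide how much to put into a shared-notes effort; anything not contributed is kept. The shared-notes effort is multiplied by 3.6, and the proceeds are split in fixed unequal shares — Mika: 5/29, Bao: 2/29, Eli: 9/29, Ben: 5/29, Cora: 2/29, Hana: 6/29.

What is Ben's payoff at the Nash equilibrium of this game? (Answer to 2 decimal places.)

64.83 hours

For player j, contributing a unit is worthwhile iff 3.6 × (j's share) ≥ 1, i.e. iff j's share is at least 0.2778.
Eli alone (share 9/29) is above the threshold, contributing 40; the remaining 5 contribute 0. Total contributed: 40.
Ben keeps 40 and receives 3.6 × 40 × 5/29 = 24.83 from the shared-notes effort, for a payoff of 64.83.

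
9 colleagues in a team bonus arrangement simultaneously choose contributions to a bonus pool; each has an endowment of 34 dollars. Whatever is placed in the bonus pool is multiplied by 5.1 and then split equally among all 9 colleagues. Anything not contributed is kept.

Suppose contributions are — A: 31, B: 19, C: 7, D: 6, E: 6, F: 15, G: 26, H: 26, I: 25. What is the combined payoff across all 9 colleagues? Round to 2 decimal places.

966.10 dollars

Total contributed: 31 + 19 + 7 + 6 + 6 + 15 + 26 + 26 + 25 = 161; total kept: 9 × 34 − 161 = 145.
The bonus pool pays out 5.1 × 161 = 821.10 in aggregate.
Group total = 145 + 821.10 = 966.10.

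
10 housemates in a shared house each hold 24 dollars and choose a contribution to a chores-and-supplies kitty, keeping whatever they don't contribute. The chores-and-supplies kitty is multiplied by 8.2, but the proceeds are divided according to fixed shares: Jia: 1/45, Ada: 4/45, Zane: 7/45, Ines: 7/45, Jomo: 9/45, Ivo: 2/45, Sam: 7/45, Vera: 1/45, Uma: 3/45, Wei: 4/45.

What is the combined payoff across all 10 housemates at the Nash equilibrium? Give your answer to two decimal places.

931.20 dollars

A player with share s gets back 8.2·s per unit contributed, so full contribution is dominant for anyone with s > 1/8.2 = 0.1220 and zero contribution is dominant for anyone below.
Zane, Ines, Jomo and Sam clear that bar, contributing 24 each; the remaining 6 contribute 0. Total contributed: 96.
The chores-and-supplies kitty pays out 8.2 × 96 = 787.20 in total (split across the unequal shares, but the aggregate is all that matters for the group sum).
The 6 free-riders keep 24 each, adding 144. Group total = 144 + 787.20 = 931.20.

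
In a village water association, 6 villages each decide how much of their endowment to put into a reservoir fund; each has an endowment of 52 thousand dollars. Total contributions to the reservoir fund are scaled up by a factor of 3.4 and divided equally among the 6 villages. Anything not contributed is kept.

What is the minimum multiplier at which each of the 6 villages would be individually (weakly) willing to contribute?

6

A contributed unit returns (multiplier)/6 to its contributor.
This reaches 1 exactly when the multiplier is 6.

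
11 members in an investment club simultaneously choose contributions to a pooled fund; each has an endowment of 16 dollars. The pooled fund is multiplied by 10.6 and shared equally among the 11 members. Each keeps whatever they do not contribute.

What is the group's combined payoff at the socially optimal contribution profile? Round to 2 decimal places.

Each contributed unit returns 10.600 to the group as a whole (0.9636 to each of 11 players), which exceeds 1, so the social optimum is full contribution: group total = 10.600 × 176 = 1865.60.

1865.60 dollars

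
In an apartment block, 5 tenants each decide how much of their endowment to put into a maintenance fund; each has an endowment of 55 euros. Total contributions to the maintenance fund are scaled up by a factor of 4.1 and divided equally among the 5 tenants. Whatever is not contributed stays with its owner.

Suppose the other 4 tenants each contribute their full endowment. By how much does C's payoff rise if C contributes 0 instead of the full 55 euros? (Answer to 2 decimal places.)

9.90 euros

Switching from a contribution of 55 to 0 lets C keep an extra 55 euros, but lowers the maintenance fund by 55, which costs C their own share of that drop: 4.1/5 × 55 = 45.10.
Net gain = 55 − 45.10 = 9.90. The private return per contributed unit (0.8200) is below 1, so free-riding is indeed the best response regardless of what the others do.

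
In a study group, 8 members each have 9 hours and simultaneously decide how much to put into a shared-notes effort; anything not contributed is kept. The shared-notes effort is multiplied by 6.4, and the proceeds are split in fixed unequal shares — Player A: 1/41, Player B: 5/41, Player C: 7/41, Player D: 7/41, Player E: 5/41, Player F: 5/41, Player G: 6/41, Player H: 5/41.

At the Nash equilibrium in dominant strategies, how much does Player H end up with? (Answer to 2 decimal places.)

For player j, contributing a unit is worthwhile iff 6.4 × (j's share) ≥ 1, i.e. iff j's share is at least 0.1563.
Player C and Player D are above the threshold, contributing 9 each; the remaining 6 contribute 0. Total contributed: 18.
Player H keeps 9 and receives 6.4 × 18 × 5/41 = 14.05 from the shared-notes effort, for a payoff of 23.05.

23.05 hours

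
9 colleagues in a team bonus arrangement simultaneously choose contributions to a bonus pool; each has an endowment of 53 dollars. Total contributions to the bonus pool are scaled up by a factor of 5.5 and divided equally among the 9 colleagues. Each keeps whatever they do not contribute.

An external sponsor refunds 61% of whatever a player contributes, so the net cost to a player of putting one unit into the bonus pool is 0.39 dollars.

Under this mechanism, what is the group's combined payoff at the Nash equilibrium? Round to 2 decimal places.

2914.47 dollars

With the mechanism, a contributed unit returns (5.5/9) / 0.39 = 1.5670 per unit of net cost to the contributor — now above 1 — so contributing fully is weakly dominant for every player.
So the Nash equilibrium is full contribution by all 9; the group earns 9 × (53 × 0.61 + 5.5 × 53) = 2914.47.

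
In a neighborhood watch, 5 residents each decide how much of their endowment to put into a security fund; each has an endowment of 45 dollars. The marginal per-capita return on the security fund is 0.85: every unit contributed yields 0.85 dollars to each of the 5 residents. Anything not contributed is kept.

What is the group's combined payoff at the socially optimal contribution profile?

956.25 dollars

Each contributed unit returns 4.250 to the group as a whole (0.85 to each of 5 players), which exceeds 1, so the social optimum is full contribution: group total = 4.250 × 225 = 956.25.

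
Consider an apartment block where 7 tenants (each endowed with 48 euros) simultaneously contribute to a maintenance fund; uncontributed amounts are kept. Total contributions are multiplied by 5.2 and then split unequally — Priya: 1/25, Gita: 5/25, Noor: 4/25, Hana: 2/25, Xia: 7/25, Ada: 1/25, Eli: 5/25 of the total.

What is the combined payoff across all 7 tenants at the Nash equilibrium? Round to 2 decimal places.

940.80 euros

Player j's private return per contributed unit is 5.2 × (j's share). Contributing is weakly dominant for j when that share is at least 1/5.2 = 0.1923, and contributing 0 is dominant otherwise.
Gita, Xia and Eli clear that bar, contributing 48 each; the remaining 4 contribute 0. Total contributed: 144.
The maintenance fund pays out 5.2 × 144 = 748.80 in total (split across the unequal shares, but the aggregate is all that matters for the group sum).
The 4 free-riders keep 48 each, adding 192. Group total = 192 + 748.80 = 940.80.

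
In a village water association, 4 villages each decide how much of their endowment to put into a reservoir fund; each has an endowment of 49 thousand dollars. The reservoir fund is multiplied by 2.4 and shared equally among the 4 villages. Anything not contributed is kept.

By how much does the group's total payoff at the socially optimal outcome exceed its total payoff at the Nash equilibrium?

274.40 thousand dollars

Each contributed unit returns 2.4/4 = 0.6000 to its contributor — below 1 — so contributing 0 is dominant for every player. At the Nash equilibrium everyone keeps their 49, and the group total is 4 × 49 = 196.
Each contributed unit returns 2.400 to the group as a whole (0.6000 to each of 4 players), which exceeds 1, so the social optimum is full contribution: group total = 2.400 × 196 = 470.40.
Efficiency loss = 470.40 − 196 = 274.40.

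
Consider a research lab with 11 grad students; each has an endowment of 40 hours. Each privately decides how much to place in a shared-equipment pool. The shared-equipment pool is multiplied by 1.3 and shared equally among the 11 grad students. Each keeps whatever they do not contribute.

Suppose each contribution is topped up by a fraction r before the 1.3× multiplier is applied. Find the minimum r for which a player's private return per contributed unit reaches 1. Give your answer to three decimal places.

With matching at rate r, one contributed unit becomes (1 + r) in the shared-equipment pool and returns 1.3 × (1 + r) / 11 to the contributor.
Setting this equal to 1: 1 + r = 11/1.3 = 8.4615.
So the minimum matching rate is r = 8.4615 − 1 = 7.462.

7.462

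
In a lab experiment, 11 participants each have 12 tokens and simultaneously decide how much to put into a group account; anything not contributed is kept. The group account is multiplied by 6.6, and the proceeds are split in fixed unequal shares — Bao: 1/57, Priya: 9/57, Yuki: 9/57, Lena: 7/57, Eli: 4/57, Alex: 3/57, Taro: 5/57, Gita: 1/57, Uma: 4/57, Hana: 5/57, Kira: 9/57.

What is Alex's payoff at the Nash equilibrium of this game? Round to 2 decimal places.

For player j, contributing a unit is worthwhile iff 6.6 × (j's share) ≥ 1, i.e. iff j's share is at least 0.1515.
Priya, Yuki and Kira clear that bar, contributing 12 each; the remaining 8 contribute 0. Total contributed: 36.
Alex keeps 12 and receives 6.6 × 36 × 3/57 = 12.51 from the group account, for a payoff of 24.51.

24.51 tokens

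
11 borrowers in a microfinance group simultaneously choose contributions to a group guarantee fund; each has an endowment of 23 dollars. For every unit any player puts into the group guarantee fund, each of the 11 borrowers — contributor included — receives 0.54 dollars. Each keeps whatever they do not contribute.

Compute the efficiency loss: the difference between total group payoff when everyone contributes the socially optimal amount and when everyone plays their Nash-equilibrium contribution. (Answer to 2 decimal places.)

1249.82 dollars

The private return per contributed unit is 0.54 < 1, so contributing 0 is dominant for every player. At the Nash equilibrium everyone keeps their 23, and the group total is 11 × 23 = 253.
Each contributed unit returns 5.940 to the group as a whole (0.54 to each of 11 players), which exceeds 1, so the social optimum is full contribution: group total = 5.940 × 253 = 1502.82.
Efficiency loss = 1502.82 − 253 = 1249.82.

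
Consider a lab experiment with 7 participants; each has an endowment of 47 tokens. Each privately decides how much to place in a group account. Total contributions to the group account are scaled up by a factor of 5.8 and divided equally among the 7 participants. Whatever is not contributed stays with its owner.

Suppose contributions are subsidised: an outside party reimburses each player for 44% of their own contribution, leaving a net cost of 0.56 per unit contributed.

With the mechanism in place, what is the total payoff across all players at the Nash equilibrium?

2052.96 tokens

The effective private return per unit is now (5.8/7) / 0.56 = 1.4796 > 1, so every player's dominant strategy flips to full contribution.
So the Nash equilibrium is full contribution by all 7; the group earns 7 × (47 × 0.44 + 5.8 × 47) = 2052.96.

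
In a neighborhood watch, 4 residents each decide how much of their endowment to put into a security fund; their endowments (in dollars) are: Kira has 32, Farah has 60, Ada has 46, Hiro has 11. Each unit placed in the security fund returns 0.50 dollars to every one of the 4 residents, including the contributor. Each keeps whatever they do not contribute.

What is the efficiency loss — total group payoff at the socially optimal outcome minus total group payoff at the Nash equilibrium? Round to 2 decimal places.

The private return per contributed unit is 0.50 < 1 for everyone, so the Nash equilibrium is zero contribution and the group total is Σ E_j = 32 + 60 + 46 + 11 = 149.
Each contributed unit returns 2.000 to the group, so the social optimum is full contribution by everyone: group total = 2.000 × 149 = 298.00.
Efficiency loss = (2.000 − 1) × 149 = 149.00.

149.00 dollars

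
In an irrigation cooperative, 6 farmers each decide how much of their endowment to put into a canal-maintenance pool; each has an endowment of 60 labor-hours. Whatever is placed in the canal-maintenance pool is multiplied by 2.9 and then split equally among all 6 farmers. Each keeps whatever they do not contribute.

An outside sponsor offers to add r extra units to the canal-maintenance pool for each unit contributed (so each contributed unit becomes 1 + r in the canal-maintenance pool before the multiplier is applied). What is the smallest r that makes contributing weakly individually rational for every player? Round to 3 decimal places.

1.069

With matching at rate r, one contributed unit becomes (1 + r) in the canal-maintenance pool and returns 2.9 × (1 + r) / 6 to the contributor.
Setting this equal to 1: 1 + r = 6/2.9 = 2.0690.
So the minimum matching rate is r = 2.0690 − 1 = 1.069.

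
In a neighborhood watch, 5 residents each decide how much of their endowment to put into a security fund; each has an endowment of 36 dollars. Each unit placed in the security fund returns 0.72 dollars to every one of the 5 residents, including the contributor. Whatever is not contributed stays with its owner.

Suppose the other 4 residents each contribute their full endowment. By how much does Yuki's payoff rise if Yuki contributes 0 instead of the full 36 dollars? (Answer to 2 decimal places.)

Switching from a contribution of 36 to 0 lets Yuki keep an extra 36 dollars, but lowers the security fund by 36, which costs Yuki their own share of that drop: 0.72 × 36 = 25.92.
Net gain = 36 − 25.92 = 10.08. The private return per contributed unit (0.72) is below 1, so free-riding is indeed the best response regardless of what the others do.

10.08 dollars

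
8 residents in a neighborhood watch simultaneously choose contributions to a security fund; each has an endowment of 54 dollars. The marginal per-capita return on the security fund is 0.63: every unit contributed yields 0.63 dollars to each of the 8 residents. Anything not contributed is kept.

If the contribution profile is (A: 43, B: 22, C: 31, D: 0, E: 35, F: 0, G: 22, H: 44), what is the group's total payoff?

Total contributed: 43 + 22 + 31 + 0 + 35 + 0 + 22 + 44 = 197; total kept: 8 × 54 − 197 = 235.
The security fund pays out 0.63 × 8 × 197 = 992.88 in aggregate.
Group total = 235 + 992.88 = 1227.88.

1227.88 dollars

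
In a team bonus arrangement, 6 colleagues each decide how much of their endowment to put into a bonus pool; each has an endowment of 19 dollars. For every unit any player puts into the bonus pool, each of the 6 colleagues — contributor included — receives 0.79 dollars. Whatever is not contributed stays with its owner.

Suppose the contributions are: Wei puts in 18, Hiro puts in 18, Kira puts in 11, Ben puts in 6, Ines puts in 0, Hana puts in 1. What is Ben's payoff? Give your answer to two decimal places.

Total contributed: 18 + 18 + 11 + 6 + 0 + 1 = 54.
Each receives 0.79 × 54 = 42.66 from the bonus pool.
Ben keeps 19 − 6 = 13, so Ben's payoff is 13 + 42.66 = 55.66.

55.66 dollars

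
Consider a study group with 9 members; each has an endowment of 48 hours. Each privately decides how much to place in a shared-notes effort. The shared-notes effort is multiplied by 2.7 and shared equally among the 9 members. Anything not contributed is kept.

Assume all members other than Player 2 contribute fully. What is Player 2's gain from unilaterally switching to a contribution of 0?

33.60 hours

Switching from a contribution of 48 to 0 lets Player 2 keep an extra 48 hours, but lowers the shared-notes effort by 48, which costs Player 2 their own share of that drop: 2.7/9 × 48 = 14.40.
Net gain = 48 − 14.40 = 33.60. The private return per contributed unit (0.3000) is below 1, so free-riding is indeed the best response regardless of what the others do.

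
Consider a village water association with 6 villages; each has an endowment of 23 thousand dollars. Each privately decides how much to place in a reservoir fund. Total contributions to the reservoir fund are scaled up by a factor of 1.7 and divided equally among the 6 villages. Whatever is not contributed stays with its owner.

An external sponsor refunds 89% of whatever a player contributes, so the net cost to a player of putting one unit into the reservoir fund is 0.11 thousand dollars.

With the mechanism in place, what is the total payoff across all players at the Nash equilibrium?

Under the mechanism each unit contributed yields (1.7/6) / 0.11 = 2.5758 back to its contributor per unit of net cost, which exceeds 1, making full contribution the dominant choice for everyone.
At the Nash equilibrium everyone contributes 23. Group total payoff = 6 × (23 × 0.89 + 1.7 × 23) = 357.42.

357.42 thousand dollars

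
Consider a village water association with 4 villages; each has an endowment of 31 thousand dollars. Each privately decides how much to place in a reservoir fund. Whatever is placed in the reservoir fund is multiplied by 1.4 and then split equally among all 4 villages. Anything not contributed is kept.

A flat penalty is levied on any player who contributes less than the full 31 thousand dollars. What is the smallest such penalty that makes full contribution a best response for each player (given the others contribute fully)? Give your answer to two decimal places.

Given the others contribute fully, the best deviation is to contribute 0 (any partial contribution still incurs the fine and gives up units whose private return 0.3500 is below 1).
Deviating from 31 to 0 saves 31 thousand dollars but forfeits the deviator's share of the drop in the reservoir fund: 1.4/4 × 31 = 10.85.
So the deviation gain is 31 − 10.85 = 20.15, and the fine must be at least 20.15 thousand dollars to wipe it out.

20.15 thousand dollars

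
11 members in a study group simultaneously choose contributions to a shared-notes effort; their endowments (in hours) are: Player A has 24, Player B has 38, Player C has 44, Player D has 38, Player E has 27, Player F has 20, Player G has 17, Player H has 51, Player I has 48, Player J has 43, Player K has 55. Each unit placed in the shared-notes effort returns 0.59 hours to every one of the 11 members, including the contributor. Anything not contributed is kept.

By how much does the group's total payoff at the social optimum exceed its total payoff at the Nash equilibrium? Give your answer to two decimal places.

The private return per contributed unit is 0.59 < 1 for everyone, so the Nash equilibrium is zero contribution and the group total is Σ E_j = 24 + 38 + 44 + 38 + 27 + 20 + 17 + 51 + 48 + 43 + 55 = 405.
Each contributed unit returns 6.490 to the group, so the social optimum is full contribution by everyone: group total = 6.490 × 405 = 2628.45.
Efficiency loss = (6.490 − 1) × 405 = 2223.45.

2223.45 hours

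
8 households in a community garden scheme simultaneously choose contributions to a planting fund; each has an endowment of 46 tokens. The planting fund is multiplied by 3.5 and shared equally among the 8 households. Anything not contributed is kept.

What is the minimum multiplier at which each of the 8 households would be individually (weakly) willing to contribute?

A contributed unit returns (multiplier)/8 to its contributor.
This reaches 1 exactly when the multiplier is 8.

8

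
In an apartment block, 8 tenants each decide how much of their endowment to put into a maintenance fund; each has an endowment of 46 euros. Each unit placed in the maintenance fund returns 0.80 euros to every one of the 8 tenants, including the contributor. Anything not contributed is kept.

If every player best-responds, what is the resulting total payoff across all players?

The private return per contributed unit is 0.80 < 1, so contributing 0 is dominant for every player. At the Nash equilibrium everyone keeps their 46, and the group total is 8 × 46 = 368.

368.00 euros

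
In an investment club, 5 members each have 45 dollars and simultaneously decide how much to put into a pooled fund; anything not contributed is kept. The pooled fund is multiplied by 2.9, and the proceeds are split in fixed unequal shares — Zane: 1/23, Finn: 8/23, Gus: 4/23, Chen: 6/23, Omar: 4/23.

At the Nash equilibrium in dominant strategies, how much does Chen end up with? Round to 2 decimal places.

79.04 dollars

For player j, contributing a unit is worthwhile iff 2.9 × (j's share) ≥ 1, i.e. iff j's share is at least 0.3448.
The only share above 0.3448 is Finn's 8/23, contributing 45; the remaining 4 contribute 0. Total contributed: 45.
Chen keeps 45 and receives 2.9 × 45 × 6/23 = 34.04 from the pooled fund, for a payoff of 79.04.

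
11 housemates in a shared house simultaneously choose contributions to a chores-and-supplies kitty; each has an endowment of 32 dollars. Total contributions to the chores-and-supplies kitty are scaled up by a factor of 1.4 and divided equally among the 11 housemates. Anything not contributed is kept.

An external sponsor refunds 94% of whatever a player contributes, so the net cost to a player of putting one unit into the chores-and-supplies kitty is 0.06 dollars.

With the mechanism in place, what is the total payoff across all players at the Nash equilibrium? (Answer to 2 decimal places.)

823.68 dollars

The effective private return per unit is now (1.4/11) / 0.06 = 2.1212 > 1, so every player's dominant strategy flips to full contribution.
At the Nash equilibrium everyone contributes 32. Group total payoff = 11 × (32 × 0.94 + 1.4 × 32) = 823.68.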